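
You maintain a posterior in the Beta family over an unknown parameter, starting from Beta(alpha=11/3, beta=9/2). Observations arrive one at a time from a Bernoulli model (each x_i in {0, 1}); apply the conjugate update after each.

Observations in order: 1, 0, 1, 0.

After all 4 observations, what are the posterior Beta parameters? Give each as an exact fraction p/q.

obs 1: x=1 → posterior Beta(14/3, 9/2)
obs 2: x=0 → posterior Beta(14/3, 11/2)
obs 3: x=1 → posterior Beta(17/3, 11/2)
obs 4: x=0 → posterior Beta(17/3, 13/2)

alpha=17/3, beta=13/2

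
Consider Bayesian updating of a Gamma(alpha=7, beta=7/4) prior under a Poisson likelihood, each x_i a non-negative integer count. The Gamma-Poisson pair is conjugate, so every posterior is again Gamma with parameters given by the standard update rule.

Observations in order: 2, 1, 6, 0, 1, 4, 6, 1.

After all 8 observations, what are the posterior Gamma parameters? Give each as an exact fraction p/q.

alpha=28, beta=39/4

obs 1: x=2 → posterior Gamma(9, 11/4)
obs 2: x=1 → posterior Gamma(10, 15/4)
obs 3: x=6 → posterior Gamma(16, 19/4)
obs 4: x=0 → posterior Gamma(16, 23/4)
obs 5: x=1 → posterior Gamma(17, 27/4)
obs 6: x=4 → posterior Gamma(21, 31/4)
obs 7: x=6 → posterior Gamma(27, 35/4)
obs 8: x=1 → posterior Gamma(28, 39/4)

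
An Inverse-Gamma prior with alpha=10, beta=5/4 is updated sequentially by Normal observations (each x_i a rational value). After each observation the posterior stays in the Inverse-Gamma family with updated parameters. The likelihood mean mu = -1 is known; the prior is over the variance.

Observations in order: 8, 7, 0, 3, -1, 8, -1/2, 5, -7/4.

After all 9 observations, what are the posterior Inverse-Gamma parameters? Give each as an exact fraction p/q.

alpha=29/2, beta=4517/32

obs 1: x=8 → posterior Inverse-Gamma(21/2, 167/4)
obs 2: x=7 → posterior Inverse-Gamma(11, 295/4)
obs 3: x=0 → posterior Inverse-Gamma(23/2, 297/4)
obs 4: x=3 → posterior Inverse-Gamma(12, 329/4)
obs 5: x=-1 → posterior Inverse-Gamma(25/2, 329/4)
obs 6: x=8 → posterior Inverse-Gamma(13, 491/4)
obs 7: x=-1/2 → posterior Inverse-Gamma(27/2, 983/8)
obs 8: x=5 → posterior Inverse-Gamma(14, 1127/8)
obs 9: x=-7/4 → posterior Inverse-Gamma(29/2, 4517/32)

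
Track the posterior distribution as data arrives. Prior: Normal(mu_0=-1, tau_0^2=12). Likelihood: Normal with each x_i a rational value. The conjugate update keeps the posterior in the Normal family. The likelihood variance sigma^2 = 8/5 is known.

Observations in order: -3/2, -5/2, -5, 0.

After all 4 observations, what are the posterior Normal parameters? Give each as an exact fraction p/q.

obs 1: x=-3/2 → posterior Normal(-49/34, 24/17)
obs 2: x=-5/2 → posterior Normal(-31/16, 3/4)
obs 3: x=-5 → posterior Normal(-137/47, 24/47)
obs 4: x=0 → posterior Normal(-137/62, 12/31)

mu_0=-137/62, tau_0^2=12/31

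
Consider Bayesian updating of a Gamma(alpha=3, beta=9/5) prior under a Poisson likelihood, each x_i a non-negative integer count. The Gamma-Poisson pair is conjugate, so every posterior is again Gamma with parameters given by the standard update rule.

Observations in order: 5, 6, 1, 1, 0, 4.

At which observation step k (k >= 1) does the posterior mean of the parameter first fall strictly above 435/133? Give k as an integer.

k = 2

obs 1: x=5 → posterior Gamma(8, 14/5)
obs 2: x=6 → posterior Gamma(14, 19/5)
obs 3: x=1 → posterior Gamma(15, 24/5)
obs 4: x=1 → posterior Gamma(16, 29/5)
obs 5: x=0 → posterior Gamma(16, 34/5)
obs 6: x=4 → posterior Gamma(20, 39/5)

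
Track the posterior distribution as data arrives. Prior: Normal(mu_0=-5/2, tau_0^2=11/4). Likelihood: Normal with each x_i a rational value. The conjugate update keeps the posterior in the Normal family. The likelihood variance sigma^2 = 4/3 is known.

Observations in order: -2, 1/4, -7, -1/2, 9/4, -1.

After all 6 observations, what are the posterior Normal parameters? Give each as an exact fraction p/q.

mu_0=-152/107, tau_0^2=22/107

obs 1: x=-2 → posterior Normal(-106/49, 44/49)
obs 2: x=1/4 → posterior Normal(-391/328, 22/41)
obs 3: x=-7 → posterior Normal(-263/92, 44/115)
obs 4: x=-1/2 → posterior Normal(-1381/592, 11/37)
obs 5: x=9/4 → posterior Normal(-271/181, 44/181)
obs 6: x=-1 → posterior Normal(-152/107, 22/107)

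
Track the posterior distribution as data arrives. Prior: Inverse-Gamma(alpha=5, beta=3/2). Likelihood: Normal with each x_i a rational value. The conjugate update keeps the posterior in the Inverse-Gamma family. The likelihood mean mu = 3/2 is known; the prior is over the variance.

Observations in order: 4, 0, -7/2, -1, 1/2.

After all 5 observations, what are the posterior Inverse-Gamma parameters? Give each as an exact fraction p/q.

obs 1: x=4 → posterior Inverse-Gamma(11/2, 37/8)
obs 2: x=0 → posterior Inverse-Gamma(6, 23/4)
obs 3: x=-7/2 → posterior Inverse-Gamma(13/2, 73/4)
obs 4: x=-1 → posterior Inverse-Gamma(7, 171/8)
obs 5: x=1/2 → posterior Inverse-Gamma(15/2, 175/8)

alpha=15/2, beta=175/8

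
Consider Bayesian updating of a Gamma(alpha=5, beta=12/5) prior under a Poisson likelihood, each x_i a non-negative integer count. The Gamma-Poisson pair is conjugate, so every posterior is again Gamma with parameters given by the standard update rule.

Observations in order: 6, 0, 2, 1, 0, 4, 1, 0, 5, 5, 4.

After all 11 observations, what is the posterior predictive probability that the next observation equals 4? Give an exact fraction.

7451747960005228402051834973561053890317187315949839007200688071875/58487069092502557801459464562597017955855367869528977473390424096768

obs 1: x=6 → posterior Gamma(11, 17/5)
obs 2: x=0 → posterior Gamma(11, 22/5)
obs 3: x=2 → posterior Gamma(13, 27/5)
obs 4: x=1 → posterior Gamma(14, 32/5)
obs 5: x=0 → posterior Gamma(14, 37/5)
obs 6: x=4 → posterior Gamma(18, 42/5)
obs 7: x=1 → posterior Gamma(19, 47/5)
obs 8: x=0 → posterior Gamma(19, 52/5)
obs 9: x=5 → posterior Gamma(24, 57/5)
obs 10: x=5 → posterior Gamma(29, 62/5)
obs 11: x=4 → posterior Gamma(33, 67/5)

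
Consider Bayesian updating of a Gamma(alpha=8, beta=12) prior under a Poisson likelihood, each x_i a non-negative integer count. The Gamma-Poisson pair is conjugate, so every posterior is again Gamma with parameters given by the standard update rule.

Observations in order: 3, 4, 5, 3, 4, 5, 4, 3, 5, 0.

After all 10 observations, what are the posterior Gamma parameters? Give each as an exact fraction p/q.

obs 1: x=3 → posterior Gamma(11, 13)
obs 2: x=4 → posterior Gamma(15, 14)
obs 3: x=5 → posterior Gamma(20, 15)
obs 4: x=3 → posterior Gamma(23, 16)
obs 5: x=4 → posterior Gamma(27, 17)
obs 6: x=5 → posterior Gamma(32, 18)
obs 7: x=4 → posterior Gamma(36, 19)
obs 8: x=3 → posterior Gamma(39, 20)
obs 9: x=5 → posterior Gamma(44, 21)
obs 10: x=0 → posterior Gamma(44, 22)

alpha=44, beta=22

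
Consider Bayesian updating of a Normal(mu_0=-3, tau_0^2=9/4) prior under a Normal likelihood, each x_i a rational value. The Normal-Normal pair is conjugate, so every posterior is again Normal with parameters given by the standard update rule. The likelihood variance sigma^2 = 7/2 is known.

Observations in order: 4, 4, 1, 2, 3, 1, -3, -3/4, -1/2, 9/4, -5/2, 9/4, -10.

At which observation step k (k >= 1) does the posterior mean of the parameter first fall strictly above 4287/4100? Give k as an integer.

obs 1: x=4 → posterior Normal(-6/23, 63/46)
obs 2: x=4 → posterior Normal(15/16, 63/64)
obs 3: x=1 → posterior Normal(39/41, 63/82)
obs 4: x=2 → posterior Normal(57/50, 63/100)
obs 5: x=3 → posterior Normal(84/59, 63/118)
obs 6: x=1 → posterior Normal(93/68, 63/136)
obs 7: x=-3 → posterior Normal(6/7, 9/22)
obs 8: x=-3/4 → posterior Normal(237/344, 63/172)
obs 9: x=-1/2 → posterior Normal(219/380, 63/190)
obs 10: x=9/4 → posterior Normal(75/104, 63/208)
obs 11: x=-5/2 → posterior Normal(105/226, 63/226)
obs 12: x=9/4 → posterior Normal(291/488, 63/244)
obs 13: x=-10 → posterior Normal(-69/524, 63/262)

k = 4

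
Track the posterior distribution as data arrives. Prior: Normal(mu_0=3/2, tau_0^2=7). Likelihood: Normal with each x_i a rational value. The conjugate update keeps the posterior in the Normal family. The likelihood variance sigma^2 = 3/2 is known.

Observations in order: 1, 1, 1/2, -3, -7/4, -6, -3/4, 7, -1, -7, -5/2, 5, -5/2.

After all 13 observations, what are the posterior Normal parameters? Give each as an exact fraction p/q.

mu_0=-271/370, tau_0^2=21/185

obs 1: x=1 → posterior Normal(37/34, 21/17)
obs 2: x=1 → posterior Normal(65/62, 21/31)
obs 3: x=1/2 → posterior Normal(79/90, 7/15)
obs 4: x=-3 → posterior Normal(-5/118, 21/59)
obs 5: x=-7/4 → posterior Normal(-27/73, 21/73)
obs 6: x=-6 → posterior Normal(-37/29, 7/29)
obs 7: x=-3/4 → posterior Normal(-243/202, 21/101)
obs 8: x=7 → posterior Normal(-47/230, 21/115)
obs 9: x=-1 → posterior Normal(-25/86, 7/43)
obs 10: x=-7 → posterior Normal(-271/286, 21/143)
obs 11: x=-5/2 → posterior Normal(-341/314, 21/157)
obs 12: x=5 → posterior Normal(-67/114, 7/57)
obs 13: x=-5/2 → posterior Normal(-271/370, 21/185)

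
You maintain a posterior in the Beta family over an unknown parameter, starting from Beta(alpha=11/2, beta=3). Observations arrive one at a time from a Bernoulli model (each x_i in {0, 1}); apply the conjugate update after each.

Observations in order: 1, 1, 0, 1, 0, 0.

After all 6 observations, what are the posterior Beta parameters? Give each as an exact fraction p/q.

obs 1: x=1 → posterior Beta(13/2, 3)
obs 2: x=1 → posterior Beta(15/2, 3)
obs 3: x=0 → posterior Beta(15/2, 4)
obs 4: x=1 → posterior Beta(17/2, 4)
obs 5: x=0 → posterior Beta(17/2, 5)
obs 6: x=0 → posterior Beta(17/2, 6)

alpha=17/2, beta=6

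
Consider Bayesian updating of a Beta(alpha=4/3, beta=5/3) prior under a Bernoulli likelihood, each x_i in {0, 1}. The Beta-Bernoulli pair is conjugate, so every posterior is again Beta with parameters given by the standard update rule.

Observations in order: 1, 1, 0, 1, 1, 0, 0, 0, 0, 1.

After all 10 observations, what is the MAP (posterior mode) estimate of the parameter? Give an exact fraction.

16/33

obs 1: x=1 → posterior Beta(7/3, 5/3)
obs 2: x=1 → posterior Beta(10/3, 5/3)
obs 3: x=0 → posterior Beta(10/3, 8/3)
obs 4: x=1 → posterior Beta(13/3, 8/3)
obs 5: x=1 → posterior Beta(16/3, 8/3)
obs 6: x=0 → posterior Beta(16/3, 11/3)
obs 7: x=0 → posterior Beta(16/3, 14/3)
obs 8: x=0 → posterior Beta(16/3, 17/3)
obs 9: x=0 → posterior Beta(16/3, 20/3)
obs 10: x=1 → posterior Beta(19/3, 20/3)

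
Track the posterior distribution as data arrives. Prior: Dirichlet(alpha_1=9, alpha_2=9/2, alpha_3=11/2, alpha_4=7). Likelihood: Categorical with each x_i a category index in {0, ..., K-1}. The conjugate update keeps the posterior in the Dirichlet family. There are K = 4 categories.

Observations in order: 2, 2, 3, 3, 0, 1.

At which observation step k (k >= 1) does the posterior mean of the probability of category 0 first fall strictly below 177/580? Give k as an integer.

obs 1: x=2 → posterior Dirichlet(9, 9/2, 13/2, 7)
obs 2: x=2 → posterior Dirichlet(9, 9/2, 15/2, 7)
obs 3: x=3 → posterior Dirichlet(9, 9/2, 15/2, 8)
obs 4: x=3 → posterior Dirichlet(9, 9/2, 15/2, 9)
obs 5: x=0 → posterior Dirichlet(10, 9/2, 15/2, 9)
obs 6: x=1 → posterior Dirichlet(10, 11/2, 15/2, 9)

k = 4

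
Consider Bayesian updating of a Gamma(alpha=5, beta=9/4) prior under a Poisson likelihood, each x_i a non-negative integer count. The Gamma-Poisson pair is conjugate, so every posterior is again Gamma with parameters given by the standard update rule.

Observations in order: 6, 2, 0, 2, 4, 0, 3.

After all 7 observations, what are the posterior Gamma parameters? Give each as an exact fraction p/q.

obs 1: x=6 → posterior Gamma(11, 13/4)
obs 2: x=2 → posterior Gamma(13, 17/4)
obs 3: x=0 → posterior Gamma(13, 21/4)
obs 4: x=2 → posterior Gamma(15, 25/4)
obs 5: x=4 → posterior Gamma(19, 29/4)
obs 6: x=0 → posterior Gamma(19, 33/4)
obs 7: x=3 → posterior Gamma(22, 37/4)

alpha=22, beta=37/4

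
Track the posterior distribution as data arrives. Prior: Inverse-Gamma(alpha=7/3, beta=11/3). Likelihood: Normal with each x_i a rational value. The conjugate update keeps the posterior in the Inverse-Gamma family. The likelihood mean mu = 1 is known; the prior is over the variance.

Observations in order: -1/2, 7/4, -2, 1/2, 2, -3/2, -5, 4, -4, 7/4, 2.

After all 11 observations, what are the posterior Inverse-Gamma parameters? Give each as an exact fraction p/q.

alpha=47/6, beta=2357/48

obs 1: x=-1/2 → posterior Inverse-Gamma(17/6, 115/24)
obs 2: x=7/4 → posterior Inverse-Gamma(10/3, 487/96)
obs 3: x=-2 → posterior Inverse-Gamma(23/6, 919/96)
obs 4: x=1/2 → posterior Inverse-Gamma(13/3, 931/96)
obs 5: x=2 → posterior Inverse-Gamma(29/6, 979/96)
obs 6: x=-3/2 → posterior Inverse-Gamma(16/3, 1279/96)
obs 7: x=-5 → posterior Inverse-Gamma(35/6, 3007/96)
obs 8: x=4 → posterior Inverse-Gamma(19/3, 3439/96)
obs 9: x=-4 → posterior Inverse-Gamma(41/6, 4639/96)
obs 10: x=7/4 → posterior Inverse-Gamma(22/3, 2333/48)
obs 11: x=2 → posterior Inverse-Gamma(47/6, 2357/48)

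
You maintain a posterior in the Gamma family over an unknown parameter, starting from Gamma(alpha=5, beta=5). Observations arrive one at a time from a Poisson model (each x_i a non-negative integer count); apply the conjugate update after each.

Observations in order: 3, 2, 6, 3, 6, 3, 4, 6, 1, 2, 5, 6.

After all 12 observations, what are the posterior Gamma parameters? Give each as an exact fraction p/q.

alpha=52, beta=17

obs 1: x=3 → posterior Gamma(8, 6)
obs 2: x=2 → posterior Gamma(10, 7)
obs 3: x=6 → posterior Gamma(16, 8)
obs 4: x=3 → posterior Gamma(19, 9)
obs 5: x=6 → posterior Gamma(25, 10)
obs 6: x=3 → posterior Gamma(28, 11)
obs 7: x=4 → posterior Gamma(32, 12)
obs 8: x=6 → posterior Gamma(38, 13)
obs 9: x=1 → posterior Gamma(39, 14)
obs 10: x=2 → posterior Gamma(41, 15)
obs 11: x=5 → posterior Gamma(46, 16)
obs 12: x=6 → posterior Gamma(52, 17)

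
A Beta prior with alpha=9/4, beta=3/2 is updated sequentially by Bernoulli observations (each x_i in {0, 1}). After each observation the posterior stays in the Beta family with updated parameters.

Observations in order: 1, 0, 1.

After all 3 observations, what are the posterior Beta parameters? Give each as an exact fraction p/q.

alpha=17/4, beta=5/2

obs 1: x=1 → posterior Beta(13/4, 3/2)
obs 2: x=0 → posterior Beta(13/4, 5/2)
obs 3: x=1 → posterior Beta(17/4, 5/2)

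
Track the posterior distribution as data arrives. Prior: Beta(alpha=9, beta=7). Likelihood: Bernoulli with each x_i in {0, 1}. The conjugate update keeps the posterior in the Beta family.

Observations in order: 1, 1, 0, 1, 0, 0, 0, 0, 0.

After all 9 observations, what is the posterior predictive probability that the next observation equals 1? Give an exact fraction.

12/25

obs 1: x=1 → posterior Beta(10, 7)
obs 2: x=1 → posterior Beta(11, 7)
obs 3: x=0 → posterior Beta(11, 8)
obs 4: x=1 → posterior Beta(12, 8)
obs 5: x=0 → posterior Beta(12, 9)
obs 6: x=0 → posterior Beta(12, 10)
obs 7: x=0 → posterior Beta(12, 11)
obs 8: x=0 → posterior Beta(12, 12)
obs 9: x=0 → posterior Beta(12, 13)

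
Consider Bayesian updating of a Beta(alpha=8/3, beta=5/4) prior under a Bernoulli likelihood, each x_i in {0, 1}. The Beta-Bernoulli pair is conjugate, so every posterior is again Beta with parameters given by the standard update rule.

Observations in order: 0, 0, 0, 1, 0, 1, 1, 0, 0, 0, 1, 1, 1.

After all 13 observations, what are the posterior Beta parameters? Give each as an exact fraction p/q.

obs 1: x=0 → posterior Beta(8/3, 9/4)
obs 2: x=0 → posterior Beta(8/3, 13/4)
obs 3: x=0 → posterior Beta(8/3, 17/4)
obs 4: x=1 → posterior Beta(11/3, 17/4)
obs 5: x=0 → posterior Beta(11/3, 21/4)
obs 6: x=1 → posterior Beta(14/3, 21/4)
obs 7: x=1 → posterior Beta(17/3, 21/4)
obs 8: x=0 → posterior Beta(17/3, 25/4)
obs 9: x=0 → posterior Beta(17/3, 29/4)
obs 10: x=0 → posterior Beta(17/3, 33/4)
obs 11: x=1 → posterior Beta(20/3, 33/4)
obs 12: x=1 → posterior Beta(23/3, 33/4)
obs 13: x=1 → posterior Beta(26/3, 33/4)

alpha=26/3, beta=33/4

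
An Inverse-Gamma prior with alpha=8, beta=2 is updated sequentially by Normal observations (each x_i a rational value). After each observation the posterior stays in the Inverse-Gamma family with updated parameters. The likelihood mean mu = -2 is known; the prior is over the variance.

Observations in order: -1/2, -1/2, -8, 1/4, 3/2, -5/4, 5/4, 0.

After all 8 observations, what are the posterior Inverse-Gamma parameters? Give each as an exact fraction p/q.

alpha=12, beta=1231/32

obs 1: x=-1/2 → posterior Inverse-Gamma(17/2, 25/8)
obs 2: x=-1/2 → posterior Inverse-Gamma(9, 17/4)
obs 3: x=-8 → posterior Inverse-Gamma(19/2, 89/4)
obs 4: x=1/4 → posterior Inverse-Gamma(10, 793/32)
obs 5: x=3/2 → posterior Inverse-Gamma(21/2, 989/32)
obs 6: x=-5/4 → posterior Inverse-Gamma(11, 499/16)
obs 7: x=5/4 → posterior Inverse-Gamma(23/2, 1167/32)
obs 8: x=0 → posterior Inverse-Gamma(12, 1231/32)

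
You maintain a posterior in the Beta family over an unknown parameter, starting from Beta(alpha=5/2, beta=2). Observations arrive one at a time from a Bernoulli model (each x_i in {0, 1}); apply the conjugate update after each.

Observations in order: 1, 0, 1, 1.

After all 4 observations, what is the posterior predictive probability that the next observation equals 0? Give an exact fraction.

obs 1: x=1 → posterior Beta(7/2, 2)
obs 2: x=0 → posterior Beta(7/2, 3)
obs 3: x=1 → posterior Beta(9/2, 3)
obs 4: x=1 → posterior Beta(11/2, 3)

6/17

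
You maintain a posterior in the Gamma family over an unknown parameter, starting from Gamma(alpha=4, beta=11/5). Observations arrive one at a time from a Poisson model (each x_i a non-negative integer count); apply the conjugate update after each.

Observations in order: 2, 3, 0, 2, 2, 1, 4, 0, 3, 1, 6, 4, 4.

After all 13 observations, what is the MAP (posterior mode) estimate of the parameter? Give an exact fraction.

obs 1: x=2 → posterior Gamma(6, 16/5)
obs 2: x=3 → posterior Gamma(9, 21/5)
obs 3: x=0 → posterior Gamma(9, 26/5)
obs 4: x=2 → posterior Gamma(11, 31/5)
obs 5: x=2 → posterior Gamma(13, 36/5)
obs 6: x=1 → posterior Gamma(14, 41/5)
obs 7: x=4 → posterior Gamma(18, 46/5)
obs 8: x=0 → posterior Gamma(18, 51/5)
obs 9: x=3 → posterior Gamma(21, 56/5)
obs 10: x=1 → posterior Gamma(22, 61/5)
obs 11: x=6 → posterior Gamma(28, 66/5)
obs 12: x=4 → posterior Gamma(32, 71/5)
obs 13: x=4 → posterior Gamma(36, 76/5)

175/76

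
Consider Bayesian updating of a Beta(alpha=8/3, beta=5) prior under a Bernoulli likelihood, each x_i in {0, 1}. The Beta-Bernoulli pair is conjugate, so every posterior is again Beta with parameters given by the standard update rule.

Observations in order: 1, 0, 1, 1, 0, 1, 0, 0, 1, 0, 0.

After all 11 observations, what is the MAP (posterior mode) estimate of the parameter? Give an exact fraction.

2/5

obs 1: x=1 → posterior Beta(11/3, 5)
obs 2: x=0 → posterior Beta(11/3, 6)
obs 3: x=1 → posterior Beta(14/3, 6)
obs 4: x=1 → posterior Beta(17/3, 6)
obs 5: x=0 → posterior Beta(17/3, 7)
obs 6: x=1 → posterior Beta(20/3, 7)
obs 7: x=0 → posterior Beta(20/3, 8)
obs 8: x=0 → posterior Beta(20/3, 9)
obs 9: x=1 → posterior Beta(23/3, 9)
obs 10: x=0 → posterior Beta(23/3, 10)
obs 11: x=0 → posterior Beta(23/3, 11)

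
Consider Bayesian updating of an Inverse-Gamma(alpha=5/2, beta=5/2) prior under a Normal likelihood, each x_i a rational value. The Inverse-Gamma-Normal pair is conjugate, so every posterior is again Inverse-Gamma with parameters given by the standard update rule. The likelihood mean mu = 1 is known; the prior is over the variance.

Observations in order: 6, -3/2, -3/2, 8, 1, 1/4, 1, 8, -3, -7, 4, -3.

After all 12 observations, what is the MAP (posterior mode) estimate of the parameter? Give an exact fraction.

3937/304

obs 1: x=6 → posterior Inverse-Gamma(3, 15)
obs 2: x=-3/2 → posterior Inverse-Gamma(7/2, 145/8)
obs 3: x=-3/2 → posterior Inverse-Gamma(4, 85/4)
obs 4: x=8 → posterior Inverse-Gamma(9/2, 183/4)
obs 5: x=1 → posterior Inverse-Gamma(5, 183/4)
obs 6: x=1/4 → posterior Inverse-Gamma(11/2, 1473/32)
obs 7: x=1 → posterior Inverse-Gamma(6, 1473/32)
obs 8: x=8 → posterior Inverse-Gamma(13/2, 2257/32)
obs 9: x=-3 → posterior Inverse-Gamma(7, 2513/32)
obs 10: x=-7 → posterior Inverse-Gamma(15/2, 3537/32)
obs 11: x=4 → posterior Inverse-Gamma(8, 3681/32)
obs 12: x=-3 → posterior Inverse-Gamma(17/2, 3937/32)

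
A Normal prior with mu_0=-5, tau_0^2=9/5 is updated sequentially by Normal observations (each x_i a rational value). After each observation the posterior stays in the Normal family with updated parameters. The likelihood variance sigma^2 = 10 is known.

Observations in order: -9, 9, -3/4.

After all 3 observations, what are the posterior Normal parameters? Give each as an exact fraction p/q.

mu_0=-1027/308, tau_0^2=90/77

obs 1: x=-9 → posterior Normal(-331/59, 90/59)
obs 2: x=9 → posterior Normal(-125/34, 45/34)
obs 3: x=-3/4 → posterior Normal(-1027/308, 90/77)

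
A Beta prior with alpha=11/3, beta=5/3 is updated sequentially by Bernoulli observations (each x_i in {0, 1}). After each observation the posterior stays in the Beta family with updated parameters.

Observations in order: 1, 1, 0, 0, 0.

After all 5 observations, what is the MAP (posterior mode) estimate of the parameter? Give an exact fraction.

14/25

obs 1: x=1 → posterior Beta(14/3, 5/3)
obs 2: x=1 → posterior Beta(17/3, 5/3)
obs 3: x=0 → posterior Beta(17/3, 8/3)
obs 4: x=0 → posterior Beta(17/3, 11/3)
obs 5: x=0 → posterior Beta(17/3, 14/3)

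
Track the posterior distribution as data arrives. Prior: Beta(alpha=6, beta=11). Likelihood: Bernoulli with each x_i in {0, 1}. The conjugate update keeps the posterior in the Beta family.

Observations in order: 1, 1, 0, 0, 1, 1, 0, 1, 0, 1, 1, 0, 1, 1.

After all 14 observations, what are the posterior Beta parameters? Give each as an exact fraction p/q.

alpha=15, beta=16

obs 1: x=1 → posterior Beta(7, 11)
obs 2: x=1 → posterior Beta(8, 11)
obs 3: x=0 → posterior Beta(8, 12)
obs 4: x=0 → posterior Beta(8, 13)
obs 5: x=1 → posterior Beta(9, 13)
obs 6: x=1 → posterior Beta(10, 13)
obs 7: x=0 → posterior Beta(10, 14)
obs 8: x=1 → posterior Beta(11, 14)
obs 9: x=0 → posterior Beta(11, 15)
obs 10: x=1 → posterior Beta(12, 15)
obs 11: x=1 → posterior Beta(13, 15)
obs 12: x=0 → posterior Beta(13, 16)
obs 13: x=1 → posterior Beta(14, 16)
obs 14: x=1 → posterior Beta(15, 16)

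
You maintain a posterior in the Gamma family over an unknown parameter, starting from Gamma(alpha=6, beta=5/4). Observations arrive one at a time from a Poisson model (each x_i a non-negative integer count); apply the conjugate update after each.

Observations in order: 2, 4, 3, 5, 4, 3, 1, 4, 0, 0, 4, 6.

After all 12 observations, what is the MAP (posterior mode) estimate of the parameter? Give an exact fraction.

obs 1: x=2 → posterior Gamma(8, 9/4)
obs 2: x=4 → posterior Gamma(12, 13/4)
obs 3: x=3 → posterior Gamma(15, 17/4)
obs 4: x=5 → posterior Gamma(20, 21/4)
obs 5: x=4 → posterior Gamma(24, 25/4)
obs 6: x=3 → posterior Gamma(27, 29/4)
obs 7: x=1 → posterior Gamma(28, 33/4)
obs 8: x=4 → posterior Gamma(32, 37/4)
obs 9: x=0 → posterior Gamma(32, 41/4)
obs 10: x=0 → posterior Gamma(32, 45/4)
obs 11: x=4 → posterior Gamma(36, 49/4)
obs 12: x=6 → posterior Gamma(42, 53/4)

164/53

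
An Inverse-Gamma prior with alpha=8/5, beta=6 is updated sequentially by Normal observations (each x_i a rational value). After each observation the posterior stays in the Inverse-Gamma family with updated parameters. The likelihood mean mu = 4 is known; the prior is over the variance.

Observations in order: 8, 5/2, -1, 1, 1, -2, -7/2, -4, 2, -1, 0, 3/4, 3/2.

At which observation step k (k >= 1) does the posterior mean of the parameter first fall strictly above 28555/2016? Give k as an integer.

k = 6

obs 1: x=8 → posterior Inverse-Gamma(21/10, 14)
obs 2: x=5/2 → posterior Inverse-Gamma(13/5, 121/8)
obs 3: x=-1 → posterior Inverse-Gamma(31/10, 221/8)
obs 4: x=1 → posterior Inverse-Gamma(18/5, 257/8)
obs 5: x=1 → posterior Inverse-Gamma(41/10, 293/8)
obs 6: x=-2 → posterior Inverse-Gamma(23/5, 437/8)
obs 7: x=-7/2 → posterior Inverse-Gamma(51/10, 331/4)
obs 8: x=-4 → posterior Inverse-Gamma(28/5, 459/4)
obs 9: x=2 → posterior Inverse-Gamma(61/10, 467/4)
obs 10: x=-1 → posterior Inverse-Gamma(33/5, 517/4)
obs 11: x=0 → posterior Inverse-Gamma(71/10, 549/4)
obs 12: x=3/4 → posterior Inverse-Gamma(38/5, 4561/32)
obs 13: x=3/2 → posterior Inverse-Gamma(81/10, 4661/32)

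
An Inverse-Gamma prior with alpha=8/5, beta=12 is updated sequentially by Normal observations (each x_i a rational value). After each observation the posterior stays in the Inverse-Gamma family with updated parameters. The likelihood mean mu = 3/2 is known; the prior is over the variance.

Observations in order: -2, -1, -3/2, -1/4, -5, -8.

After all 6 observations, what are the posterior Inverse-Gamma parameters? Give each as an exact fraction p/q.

obs 1: x=-2 → posterior Inverse-Gamma(21/10, 145/8)
obs 2: x=-1 → posterior Inverse-Gamma(13/5, 85/4)
obs 3: x=-3/2 → posterior Inverse-Gamma(31/10, 103/4)
obs 4: x=-1/4 → posterior Inverse-Gamma(18/5, 873/32)
obs 5: x=-5 → posterior Inverse-Gamma(41/10, 1549/32)
obs 6: x=-8 → posterior Inverse-Gamma(23/5, 2993/32)

alpha=23/5, beta=2993/32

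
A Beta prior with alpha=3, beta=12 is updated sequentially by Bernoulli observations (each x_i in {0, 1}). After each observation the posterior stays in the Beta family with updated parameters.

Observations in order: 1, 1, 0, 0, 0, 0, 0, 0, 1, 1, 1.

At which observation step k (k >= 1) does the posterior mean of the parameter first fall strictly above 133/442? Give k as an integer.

k = 11

obs 1: x=1 → posterior Beta(4, 12)
obs 2: x=1 → posterior Beta(5, 12)
obs 3: x=0 → posterior Beta(5, 13)
obs 4: x=0 → posterior Beta(5, 14)
obs 5: x=0 → posterior Beta(5, 15)
obs 6: x=0 → posterior Beta(5, 16)
obs 7: x=0 → posterior Beta(5, 17)
obs 8: x=0 → posterior Beta(5, 18)
obs 9: x=1 → posterior Beta(6, 18)
obs 10: x=1 → posterior Beta(7, 18)
obs 11: x=1 → posterior Beta(8, 18)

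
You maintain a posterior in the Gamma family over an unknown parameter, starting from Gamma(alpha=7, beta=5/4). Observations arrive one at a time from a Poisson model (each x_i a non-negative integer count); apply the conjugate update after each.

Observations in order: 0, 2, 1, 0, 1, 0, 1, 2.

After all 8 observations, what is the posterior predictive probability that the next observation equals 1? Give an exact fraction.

obs 1: x=0 → posterior Gamma(7, 9/4)
obs 2: x=2 → posterior Gamma(9, 13/4)
obs 3: x=1 → posterior Gamma(10, 17/4)
obs 4: x=0 → posterior Gamma(10, 21/4)
obs 5: x=1 → posterior Gamma(11, 25/4)
obs 6: x=0 → posterior Gamma(11, 29/4)
obs 7: x=1 → posterior Gamma(12, 33/4)
obs 8: x=2 → posterior Gamma(14, 37/4)

504675432575720464782584/1555098314991537910888601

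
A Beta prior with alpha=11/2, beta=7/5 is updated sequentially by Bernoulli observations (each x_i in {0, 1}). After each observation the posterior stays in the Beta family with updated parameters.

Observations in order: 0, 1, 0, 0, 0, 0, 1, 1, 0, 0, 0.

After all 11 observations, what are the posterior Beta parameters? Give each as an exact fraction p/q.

alpha=17/2, beta=47/5

obs 1: x=0 → posterior Beta(11/2, 12/5)
obs 2: x=1 → posterior Beta(13/2, 12/5)
obs 3: x=0 → posterior Beta(13/2, 17/5)
obs 4: x=0 → posterior Beta(13/2, 22/5)
obs 5: x=0 → posterior Beta(13/2, 27/5)
obs 6: x=0 → posterior Beta(13/2, 32/5)
obs 7: x=1 → posterior Beta(15/2, 32/5)
obs 8: x=1 → posterior Beta(17/2, 32/5)
obs 9: x=0 → posterior Beta(17/2, 37/5)
obs 10: x=0 → posterior Beta(17/2, 42/5)
obs 11: x=0 → posterior Beta(17/2, 47/5)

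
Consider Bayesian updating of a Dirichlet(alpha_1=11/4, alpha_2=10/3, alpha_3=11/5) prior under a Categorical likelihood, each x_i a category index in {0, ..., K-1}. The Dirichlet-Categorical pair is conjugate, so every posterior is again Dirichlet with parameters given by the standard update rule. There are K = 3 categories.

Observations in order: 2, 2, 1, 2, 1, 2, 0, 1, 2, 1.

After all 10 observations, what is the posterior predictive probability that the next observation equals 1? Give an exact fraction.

obs 1: x=2 → posterior Dirichlet(11/4, 10/3, 16/5)
obs 2: x=2 → posterior Dirichlet(11/4, 10/3, 21/5)
obs 3: x=1 → posterior Dirichlet(11/4, 13/3, 21/5)
obs 4: x=2 → posterior Dirichlet(11/4, 13/3, 26/5)
obs 5: x=1 → posterior Dirichlet(11/4, 16/3, 26/5)
obs 6: x=2 → posterior Dirichlet(11/4, 16/3, 31/5)
obs 7: x=0 → posterior Dirichlet(15/4, 16/3, 31/5)
obs 8: x=1 → posterior Dirichlet(15/4, 19/3, 31/5)
obs 9: x=2 → posterior Dirichlet(15/4, 19/3, 36/5)
obs 10: x=1 → posterior Dirichlet(15/4, 22/3, 36/5)

440/1097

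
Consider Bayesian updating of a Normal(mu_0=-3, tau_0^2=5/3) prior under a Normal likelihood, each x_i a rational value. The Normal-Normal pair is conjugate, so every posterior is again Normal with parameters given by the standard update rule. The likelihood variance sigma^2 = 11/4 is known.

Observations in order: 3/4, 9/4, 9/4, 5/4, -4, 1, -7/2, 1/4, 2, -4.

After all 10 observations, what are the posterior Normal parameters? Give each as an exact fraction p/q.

mu_0=-134/233, tau_0^2=55/233

obs 1: x=3/4 → posterior Normal(-84/53, 55/53)
obs 2: x=9/4 → posterior Normal(-39/73, 55/73)
obs 3: x=9/4 → posterior Normal(2/31, 55/93)
obs 4: x=5/4 → posterior Normal(31/113, 55/113)
obs 5: x=-4 → posterior Normal(-7/19, 55/133)
obs 6: x=1 → posterior Normal(-29/153, 55/153)
obs 7: x=-7/2 → posterior Normal(-99/173, 55/173)
obs 8: x=1/4 → posterior Normal(-94/193, 55/193)
obs 9: x=2 → posterior Normal(-18/71, 55/213)
obs 10: x=-4 → posterior Normal(-134/233, 55/233)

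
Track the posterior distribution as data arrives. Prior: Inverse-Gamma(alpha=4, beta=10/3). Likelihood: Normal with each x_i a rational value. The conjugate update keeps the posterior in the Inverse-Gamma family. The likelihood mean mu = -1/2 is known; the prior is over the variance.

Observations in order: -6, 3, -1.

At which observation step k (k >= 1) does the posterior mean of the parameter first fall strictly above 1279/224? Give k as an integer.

obs 1: x=-6 → posterior Inverse-Gamma(9/2, 443/24)
obs 2: x=3 → posterior Inverse-Gamma(5, 295/12)
obs 3: x=-1 → posterior Inverse-Gamma(11/2, 593/24)

k = 2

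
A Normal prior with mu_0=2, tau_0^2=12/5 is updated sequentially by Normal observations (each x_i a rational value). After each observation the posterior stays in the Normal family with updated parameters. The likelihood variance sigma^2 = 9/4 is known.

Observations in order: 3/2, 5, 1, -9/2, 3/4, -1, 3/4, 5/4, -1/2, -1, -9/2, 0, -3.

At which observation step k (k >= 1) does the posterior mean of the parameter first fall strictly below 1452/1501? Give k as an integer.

k = 5

obs 1: x=3/2 → posterior Normal(54/31, 36/31)
obs 2: x=5 → posterior Normal(134/47, 36/47)
obs 3: x=1 → posterior Normal(50/21, 4/7)
obs 4: x=-9/2 → posterior Normal(78/79, 36/79)
obs 5: x=3/4 → posterior Normal(18/19, 36/95)
obs 6: x=-1 → posterior Normal(2/3, 12/37)
obs 7: x=3/4 → posterior Normal(86/127, 36/127)
obs 8: x=5/4 → posterior Normal(106/143, 36/143)
obs 9: x=-1/2 → posterior Normal(98/159, 12/53)
obs 10: x=-1 → posterior Normal(82/175, 36/175)
obs 11: x=-9/2 → posterior Normal(10/191, 36/191)
obs 12: x=0 → posterior Normal(10/207, 4/23)
obs 13: x=-3 → posterior Normal(-38/223, 36/223)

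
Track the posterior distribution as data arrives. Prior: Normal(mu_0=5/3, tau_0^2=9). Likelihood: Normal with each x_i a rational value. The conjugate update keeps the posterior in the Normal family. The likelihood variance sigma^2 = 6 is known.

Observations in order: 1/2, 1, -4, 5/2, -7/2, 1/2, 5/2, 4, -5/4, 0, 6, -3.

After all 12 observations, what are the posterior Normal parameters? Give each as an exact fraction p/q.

mu_0=229/456, tau_0^2=9/19

obs 1: x=1/2 → posterior Normal(29/30, 18/5)
obs 2: x=1 → posterior Normal(47/48, 9/4)
obs 3: x=-4 → posterior Normal(-25/66, 18/11)
obs 4: x=5/2 → posterior Normal(5/21, 9/7)
obs 5: x=-7/2 → posterior Normal(-43/102, 18/17)
obs 6: x=1/2 → posterior Normal(-17/60, 9/10)
obs 7: x=5/2 → posterior Normal(11/138, 18/23)
obs 8: x=4 → posterior Normal(83/156, 9/13)
obs 9: x=-5/4 → posterior Normal(121/348, 18/29)
obs 10: x=0 → posterior Normal(121/384, 9/16)
obs 11: x=6 → posterior Normal(337/420, 18/35)
obs 12: x=-3 → posterior Normal(229/456, 9/19)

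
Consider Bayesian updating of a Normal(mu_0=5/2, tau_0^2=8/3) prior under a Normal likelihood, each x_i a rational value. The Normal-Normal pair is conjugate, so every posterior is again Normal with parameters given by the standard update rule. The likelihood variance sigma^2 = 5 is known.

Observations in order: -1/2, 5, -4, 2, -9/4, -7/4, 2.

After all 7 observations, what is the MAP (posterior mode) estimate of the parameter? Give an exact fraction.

obs 1: x=-1/2 → posterior Normal(67/46, 40/23)
obs 2: x=5 → posterior Normal(147/62, 40/31)
obs 3: x=-4 → posterior Normal(83/78, 40/39)
obs 4: x=2 → posterior Normal(115/94, 40/47)
obs 5: x=-9/4 → posterior Normal(79/110, 8/11)
obs 6: x=-7/4 → posterior Normal(17/42, 40/63)
obs 7: x=2 → posterior Normal(83/142, 40/71)

83/142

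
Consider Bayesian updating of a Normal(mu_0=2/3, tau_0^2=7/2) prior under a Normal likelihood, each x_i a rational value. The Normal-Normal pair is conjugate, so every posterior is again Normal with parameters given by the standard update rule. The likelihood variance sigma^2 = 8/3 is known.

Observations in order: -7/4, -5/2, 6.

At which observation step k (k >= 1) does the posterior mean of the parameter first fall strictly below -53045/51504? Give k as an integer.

obs 1: x=-7/4 → posterior Normal(-313/444, 56/37)
obs 2: x=-5/2 → posterior Normal(-943/696, 28/29)
obs 3: x=6 → posterior Normal(569/948, 56/79)

k = 2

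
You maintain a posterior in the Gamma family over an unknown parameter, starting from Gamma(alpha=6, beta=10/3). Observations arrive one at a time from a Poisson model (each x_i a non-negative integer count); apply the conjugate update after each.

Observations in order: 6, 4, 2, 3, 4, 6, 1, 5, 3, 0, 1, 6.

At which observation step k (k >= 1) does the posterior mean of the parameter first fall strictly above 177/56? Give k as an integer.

obs 1: x=6 → posterior Gamma(12, 13/3)
obs 2: x=4 → posterior Gamma(16, 16/3)
obs 3: x=2 → posterior Gamma(18, 19/3)
obs 4: x=3 → posterior Gamma(21, 22/3)
obs 5: x=4 → posterior Gamma(25, 25/3)
obs 6: x=6 → posterior Gamma(31, 28/3)
obs 7: x=1 → posterior Gamma(32, 31/3)
obs 8: x=5 → posterior Gamma(37, 34/3)
obs 9: x=3 → posterior Gamma(40, 37/3)
obs 10: x=0 → posterior Gamma(40, 40/3)
obs 11: x=1 → posterior Gamma(41, 43/3)
obs 12: x=6 → posterior Gamma(47, 46/3)

k = 6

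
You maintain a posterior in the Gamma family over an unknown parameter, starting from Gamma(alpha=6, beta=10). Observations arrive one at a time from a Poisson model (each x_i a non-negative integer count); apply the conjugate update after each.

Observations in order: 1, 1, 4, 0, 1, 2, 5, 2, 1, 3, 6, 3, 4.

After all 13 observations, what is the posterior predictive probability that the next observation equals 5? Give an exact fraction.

obs 1: x=1 → posterior Gamma(7, 11)
obs 2: x=1 → posterior Gamma(8, 12)
obs 3: x=4 → posterior Gamma(12, 13)
obs 4: x=0 → posterior Gamma(12, 14)
obs 5: x=1 → posterior Gamma(13, 15)
obs 6: x=2 → posterior Gamma(15, 16)
obs 7: x=5 → posterior Gamma(20, 17)
obs 8: x=2 → posterior Gamma(22, 18)
obs 9: x=1 → posterior Gamma(23, 19)
obs 10: x=3 → posterior Gamma(26, 20)
obs 11: x=6 → posterior Gamma(32, 21)
obs 12: x=3 → posterior Gamma(35, 22)
obs 13: x=4 → posterior Gamma(39, 23)

20543730505234664834686107441339481264219741283903365814071/893600462586419195384906078012059386425995199208694581559296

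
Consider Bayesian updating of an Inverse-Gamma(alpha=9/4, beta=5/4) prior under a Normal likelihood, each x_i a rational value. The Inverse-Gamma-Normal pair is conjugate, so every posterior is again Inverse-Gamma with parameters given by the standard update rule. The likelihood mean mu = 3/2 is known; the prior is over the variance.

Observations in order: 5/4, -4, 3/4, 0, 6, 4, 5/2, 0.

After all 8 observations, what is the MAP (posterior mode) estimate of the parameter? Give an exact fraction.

obs 1: x=5/4 → posterior Inverse-Gamma(11/4, 41/32)
obs 2: x=-4 → posterior Inverse-Gamma(13/4, 525/32)
obs 3: x=3/4 → posterior Inverse-Gamma(15/4, 267/16)
obs 4: x=0 → posterior Inverse-Gamma(17/4, 285/16)
obs 5: x=6 → posterior Inverse-Gamma(19/4, 447/16)
obs 6: x=4 → posterior Inverse-Gamma(21/4, 497/16)
obs 7: x=5/2 → posterior Inverse-Gamma(23/4, 505/16)
obs 8: x=0 → posterior Inverse-Gamma(25/4, 523/16)

523/116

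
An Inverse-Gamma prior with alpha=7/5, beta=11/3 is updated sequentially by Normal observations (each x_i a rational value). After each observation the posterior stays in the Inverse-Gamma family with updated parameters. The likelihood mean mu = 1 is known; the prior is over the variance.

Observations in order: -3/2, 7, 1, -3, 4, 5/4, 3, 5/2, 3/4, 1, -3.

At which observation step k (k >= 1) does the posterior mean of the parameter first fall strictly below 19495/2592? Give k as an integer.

k = 10

obs 1: x=-3/2 → posterior Inverse-Gamma(19/10, 163/24)
obs 2: x=7 → posterior Inverse-Gamma(12/5, 595/24)
obs 3: x=1 → posterior Inverse-Gamma(29/10, 595/24)
obs 4: x=-3 → posterior Inverse-Gamma(17/5, 787/24)
obs 5: x=4 → posterior Inverse-Gamma(39/10, 895/24)
obs 6: x=5/4 → posterior Inverse-Gamma(22/5, 3583/96)
obs 7: x=3 → posterior Inverse-Gamma(49/10, 3775/96)
obs 8: x=5/2 → posterior Inverse-Gamma(27/5, 3883/96)
obs 9: x=3/4 → posterior Inverse-Gamma(59/10, 1943/48)
obs 10: x=1 → posterior Inverse-Gamma(32/5, 1943/48)
obs 11: x=-3 → posterior Inverse-Gamma(69/10, 2327/48)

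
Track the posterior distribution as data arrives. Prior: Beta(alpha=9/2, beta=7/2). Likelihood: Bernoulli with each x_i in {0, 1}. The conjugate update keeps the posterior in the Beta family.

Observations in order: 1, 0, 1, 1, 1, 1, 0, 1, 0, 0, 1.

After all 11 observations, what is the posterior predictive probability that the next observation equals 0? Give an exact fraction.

15/38

obs 1: x=1 → posterior Beta(11/2, 7/2)
obs 2: x=0 → posterior Beta(11/2, 9/2)
obs 3: x=1 → posterior Beta(13/2, 9/2)
obs 4: x=1 → posterior Beta(15/2, 9/2)
obs 5: x=1 → posterior Beta(17/2, 9/2)
obs 6: x=1 → posterior Beta(19/2, 9/2)
obs 7: x=0 → posterior Beta(19/2, 11/2)
obs 8: x=1 → posterior Beta(21/2, 11/2)
obs 9: x=0 → posterior Beta(21/2, 13/2)
obs 10: x=0 → posterior Beta(21/2, 15/2)
obs 11: x=1 → posterior Beta(23/2, 15/2)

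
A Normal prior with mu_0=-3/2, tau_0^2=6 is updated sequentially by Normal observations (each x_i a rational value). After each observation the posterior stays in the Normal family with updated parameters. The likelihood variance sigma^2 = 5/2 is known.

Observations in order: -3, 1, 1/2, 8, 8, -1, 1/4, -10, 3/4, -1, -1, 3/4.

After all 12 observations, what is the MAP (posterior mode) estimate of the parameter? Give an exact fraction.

obs 1: x=-3 → posterior Normal(-87/34, 30/17)
obs 2: x=1 → posterior Normal(-63/58, 30/29)
obs 3: x=1/2 → posterior Normal(-51/82, 30/41)
obs 4: x=8 → posterior Normal(141/106, 30/53)
obs 5: x=8 → posterior Normal(333/130, 6/13)
obs 6: x=-1 → posterior Normal(309/154, 30/77)
obs 7: x=1/4 → posterior Normal(315/178, 30/89)
obs 8: x=-10 → posterior Normal(75/202, 30/101)
obs 9: x=3/4 → posterior Normal(93/226, 30/113)
obs 10: x=-1 → posterior Normal(69/250, 6/25)
obs 11: x=-1 → posterior Normal(45/274, 30/137)
obs 12: x=3/4 → posterior Normal(63/298, 30/149)

63/298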